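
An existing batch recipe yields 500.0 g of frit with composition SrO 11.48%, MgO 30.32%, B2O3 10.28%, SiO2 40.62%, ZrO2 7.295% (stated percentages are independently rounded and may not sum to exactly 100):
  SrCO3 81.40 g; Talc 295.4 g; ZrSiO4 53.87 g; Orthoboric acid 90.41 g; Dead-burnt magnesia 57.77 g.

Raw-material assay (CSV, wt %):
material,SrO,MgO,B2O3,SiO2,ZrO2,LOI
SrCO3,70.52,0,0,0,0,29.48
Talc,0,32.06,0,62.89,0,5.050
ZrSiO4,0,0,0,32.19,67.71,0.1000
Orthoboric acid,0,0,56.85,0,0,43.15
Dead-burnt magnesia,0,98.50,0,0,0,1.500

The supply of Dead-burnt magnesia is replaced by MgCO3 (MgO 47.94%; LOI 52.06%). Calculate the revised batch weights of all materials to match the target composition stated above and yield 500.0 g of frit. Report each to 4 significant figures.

Revised batch per 500.0 g frit:
  SrCO3: 81.40 g
  Talc: 295.4 g
  ZrSiO4: 53.87 g
  Orthoboric acid: 90.41 g
  MgCO3: 118.7 g
Total batch = 639.8 g; LOI loss = 139.8 g

All arithmetic carries full float precision throughout. In-progress results are shown rounded to four significant figures between the steps — a single rounding yields each reported result — the derived quantities are rebuilt from the batch weights on 500.0 g of glass in full precision (glass mass, yield, five oxide percentages, totals, LOI) as they appear in problem or answer.
Target masses of each oxide per 500.0 g frit:
  SrO: 11.48% × 500.0 = 57.40 g
  MgO: 30.32% × 500.0 = 151.6 g
  B2O3: 10.28% × 500.0 = 51.40 g
  SiO2: 40.62% × 500.0 = 203.1 g
  ZrO2: 7.295% × 500.0 = 36.48 g
Oxide-by-oxide audit on the weights just shown, for the quoted basis mass (target by target, the sums agree once rounding is allowed for):
  SrO: 81.40·0.7052 = 57.40 g (target 57.40 g)
  MgO: 295.4·0.3206 + 118.7·0.4794 = 151.6 g (target 151.6 g)
  B2O3: 90.41·0.5685 = 51.40 g (target 51.40 g)
  SiO2: 295.4·0.6289 + 53.87·0.3219 = 203.1 g (target 203.1 g)
  ZrO2: 53.87·0.6771 = 36.48 g (target 36.48 g)
Consistency of the glass mass: batch total minus LOI = 500.0 g (the Σ of target masses is 500.0 g; the stated basis being 500.0 g — differing by rounding only).
Adding the batch up: Σ batch = 639.8 g; the LOI term Σ batch·LOI equals 139.8 g; yield: glass divided by total = 78.15%.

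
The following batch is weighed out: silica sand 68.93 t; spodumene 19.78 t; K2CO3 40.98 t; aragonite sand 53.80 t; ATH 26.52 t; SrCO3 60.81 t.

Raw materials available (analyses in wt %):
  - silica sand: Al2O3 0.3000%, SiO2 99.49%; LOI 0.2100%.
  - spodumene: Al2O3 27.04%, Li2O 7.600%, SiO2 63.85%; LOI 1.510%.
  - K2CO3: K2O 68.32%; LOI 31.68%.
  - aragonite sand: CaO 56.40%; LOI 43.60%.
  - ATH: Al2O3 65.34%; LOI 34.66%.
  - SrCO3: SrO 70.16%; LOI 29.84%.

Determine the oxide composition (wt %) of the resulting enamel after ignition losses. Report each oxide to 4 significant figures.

Glass mass = 206.6 t (batch 270.8 − LOI 64.22).
Composition: SrO 20.65%, Al2O3 11.08%, Li2O 0.7276%, CaO 14.69%, K2O 13.55%, SiO2 39.31%

The intermediate values are shown, rounded to four significant digits, in the working — each numeric step keeps full float precision at every stage. A single rounding finalizes each reported number; the derived quantities, which include six oxide percentages, the totals, glass mass, ignition loss, yield, are recomputed in exact precision, as quoted within the question or the answer, starting from the weights on 206.6 t of glass.
Delivered oxide masses:
  SrO: 60.81·0.7016 = 42.66 t
  Al2O3: 68.93·0.003000 + 19.78·0.2704 + 26.52·0.6534 = 22.88 t
  Li2O: 19.78·0.07600 = 1.503 t
  CaO: 53.80·0.5640 = 30.34 t
  K2O: 40.98·0.6832 = 28.00 t
  SiO2: 68.93·0.9949 + 19.78·0.6385 = 81.21 t
LOI: 68.93·0.002100 + 19.78·0.01510 + 40.98·0.3168 + 53.80·0.4360 + 26.52·0.3466 + 60.81·0.2984 = 64.22 t
Net of LOI, the glass mass = 270.8 − 64.22 = 206.6 t (consistent with Σ oxide mass)
oxide / glass × 100 gives the wt %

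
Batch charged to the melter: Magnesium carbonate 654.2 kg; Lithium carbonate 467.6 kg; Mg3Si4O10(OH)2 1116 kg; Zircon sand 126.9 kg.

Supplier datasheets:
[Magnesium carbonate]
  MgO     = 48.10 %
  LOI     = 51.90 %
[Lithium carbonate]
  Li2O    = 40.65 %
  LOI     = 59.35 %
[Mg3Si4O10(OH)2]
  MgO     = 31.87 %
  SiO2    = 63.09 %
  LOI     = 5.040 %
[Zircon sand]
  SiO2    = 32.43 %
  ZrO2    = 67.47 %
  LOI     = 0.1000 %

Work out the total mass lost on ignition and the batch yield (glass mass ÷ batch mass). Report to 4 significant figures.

LOI loss = 673.4 kg; glass = 1691 kg; yield = 71.52%

Exact precision is held in all steps; mid-chain values are displayed (rounded to 4 significant digits) when written out; every reported figure carries a single rounding — derived quantities (totals, the four compositions, the yield, net glass mass, LOI) are rebuilt in full float precision starting from the weights on 1691 kg of glass, as they appear in the question or the answer.
Per-material ignition loss:
  Magnesium carbonate: 654.2 × 0.5190 = 339.5 kg
  Lithium carbonate: 467.6 × 0.5935 = 277.5 kg
  Mg3Si4O10(OH)2: 1116 × 0.05040 = 56.25 kg
  Zircon sand: 126.9 × 0.001000 = 0.1269 kg
Total LOI = 673.4 kg
Glass = batch − LOI = 2365 − 673.4 = 1691 kg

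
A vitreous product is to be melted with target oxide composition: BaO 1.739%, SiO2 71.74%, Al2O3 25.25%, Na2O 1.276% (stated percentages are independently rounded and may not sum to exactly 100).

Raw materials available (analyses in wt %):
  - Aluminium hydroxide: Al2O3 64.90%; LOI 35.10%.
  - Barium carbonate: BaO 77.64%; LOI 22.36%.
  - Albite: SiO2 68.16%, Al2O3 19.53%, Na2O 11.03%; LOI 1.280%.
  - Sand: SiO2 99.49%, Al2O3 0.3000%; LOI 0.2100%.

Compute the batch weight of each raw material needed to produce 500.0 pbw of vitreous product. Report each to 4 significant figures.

Batch per 500.0 pbw vitreous product:
  Aluminium hydroxide: 175.6 pbw
  Barium carbonate: 11.20 pbw
  Albite: 57.84 pbw
  Sand: 320.9 pbw
Total batch = 565.5 pbw; LOI loss = 65.55 pbw; yield = 88.41%

Working values are displayed, rounded to four significant digits, in the printout; the working math carries full precision at all times — each reported figure is rounded just once. All derived quantities (net glass mass, yield, the totals, LOI, the four compositions) are carried starting from the weights per 500.0 pbw of glass in full precision, as set out in problem or answer.
Target oxide masses per 500.0 pbw vitreous product:
  BaO: 1.739% × 500.0 = 8.695 pbw
  SiO2: 71.74% × 500.0 = 358.7 pbw
  Al2O3: 25.25% × 500.0 = 126.2 pbw
  Na2O: 1.276% × 500.0 = 6.380 pbw
Sums-versus-targets review given the weights on record, on the stated basis (each sum matches its target mass net of answer rounding effects):
  BaO: 11.20·0.7764 = 8.696 pbw (target 8.695 pbw)
  SiO2: 57.84·0.6816 + 320.9·0.9949 = 358.7 pbw (target 358.7 pbw)
  Al2O3: 175.6·0.6490 + 57.84·0.1953 + 320.9·0.003000 = 126.2 pbw (target 126.2 pbw)
  Na2O: 57.84·0.1103 = 6.380 pbw (target 6.380 pbw)
Glass-mass sanity pass: Σ batch − LOI loss = 500.0 pbw (oxide target masses add up to 500.0 pbw; the stated basis being 500.0 pbw — gaps are rounding artifacts).
Whole-batch sum: Σ batch = 565.5 pbw; loss to ignition Σ batch·LOI = 65.55 pbw; glass ÷ batch gives a yield of 88.41%.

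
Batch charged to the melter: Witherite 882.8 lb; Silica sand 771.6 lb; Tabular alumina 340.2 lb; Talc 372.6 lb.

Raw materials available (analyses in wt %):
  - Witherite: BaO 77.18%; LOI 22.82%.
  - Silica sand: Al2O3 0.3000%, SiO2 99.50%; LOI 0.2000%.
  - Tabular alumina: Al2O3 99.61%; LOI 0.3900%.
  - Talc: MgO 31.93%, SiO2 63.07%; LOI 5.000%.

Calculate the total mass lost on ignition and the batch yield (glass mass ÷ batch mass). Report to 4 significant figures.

Mid-chain values are shown rounded to 4 significant figures in the working. The working math maintains full float precision through the solve. Every reported result undergoes a single rounding — derived quantities are computed from the weighed amounts per 2144 lb of glass in exact precision (four oxide percentages, yield, the totals, glass mass, LOI), as quoted within the problem or the answer.
Per-material ignition loss:
  Witherite: 882.8 × 0.2282 = 201.5 lb
  Silica sand: 771.6 × 0.002000 = 1.543 lb
  Tabular alumina: 340.2 × 0.003900 = 1.327 lb
  Talc: 372.6 × 0.05000 = 18.63 lb
Total LOI = 223.0 lb
Glass = batch − LOI = 2367 − 223.0 = 2144 lb

LOI loss = 223.0 lb; glass = 2144 lb; yield = 90.58%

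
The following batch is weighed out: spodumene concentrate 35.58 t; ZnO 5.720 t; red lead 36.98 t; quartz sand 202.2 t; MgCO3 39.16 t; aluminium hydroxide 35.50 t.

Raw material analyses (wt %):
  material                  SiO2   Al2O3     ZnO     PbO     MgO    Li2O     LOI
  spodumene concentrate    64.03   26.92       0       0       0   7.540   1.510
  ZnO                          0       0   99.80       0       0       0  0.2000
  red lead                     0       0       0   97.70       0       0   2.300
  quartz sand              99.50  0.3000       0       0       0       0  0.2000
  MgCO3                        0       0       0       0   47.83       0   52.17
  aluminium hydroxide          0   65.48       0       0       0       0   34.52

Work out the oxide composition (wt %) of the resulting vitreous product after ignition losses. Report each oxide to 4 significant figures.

Glass mass = 320.7 t (batch 355.1 − LOI 34.49).
Composition: SiO2 69.85%, Al2O3 10.43%, ZnO 1.780%, PbO 11.27%, MgO 5.841%, Li2O 0.8366%

In-progress results are printed rounded to 4 significant figures across the worked steps. All internal work holds full precision throughout; each reported figure takes just one rounding — derived quantities are recomputed from the batch weights at 320.7 t of glass in exact precision (totals, net glass mass, ignition loss, yield, the six compositions), exactly as printed in problem or answer.
Oxide masses out of the charge:
  SiO2: 35.58·0.6403 + 202.2·0.9950 = 224.0 t
  Al2O3: 35.58·0.2692 + 202.2·0.003000 + 35.50·0.6548 = 33.43 t
  ZnO: 5.720·0.9980 = 5.709 t
  PbO: 36.98·0.9770 = 36.13 t
  MgO: 39.16·0.4783 = 18.73 t
  Li2O: 35.58·0.07540 = 2.683 t
LOI: 35.58·0.01510 + 5.720·0.002000 + 36.98·0.02300 + 202.2·0.002000 + 39.16·0.5217 + 35.50·0.3452 = 34.49 t
Glass = total batch minus LOI = 355.1 − 34.49 = 320.7 t (consistent with Σ oxide mass)
wt % = 100 × oxide mass / glass mass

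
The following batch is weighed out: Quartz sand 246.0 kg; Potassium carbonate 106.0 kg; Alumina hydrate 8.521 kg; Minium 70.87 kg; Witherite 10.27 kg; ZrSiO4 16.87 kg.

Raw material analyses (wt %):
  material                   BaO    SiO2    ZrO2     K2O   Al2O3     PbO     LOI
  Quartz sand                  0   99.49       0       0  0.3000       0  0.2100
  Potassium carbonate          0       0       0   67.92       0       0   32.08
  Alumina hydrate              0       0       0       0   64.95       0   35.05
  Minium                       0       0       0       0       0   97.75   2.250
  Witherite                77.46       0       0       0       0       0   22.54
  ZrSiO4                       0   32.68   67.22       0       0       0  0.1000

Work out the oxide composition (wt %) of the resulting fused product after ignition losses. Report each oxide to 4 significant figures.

Working values appear rounded to four significant digits when written out — the whole derivation carries exact precision from start to finish — a single rounding produces every reported number. The derived quantities, which include ignition loss, the yield, net glass mass, the six compositions, totals, are re-derived in exact precision, as given in question or answer, from the batch weights at 417.1 kg of glass.
Delivered oxide masses:
  BaO: 10.27·0.7746 = 7.955 kg
  SiO2: 246.0·0.9949 + 16.87·0.3268 = 250.3 kg
  ZrO2: 16.87·0.6722 = 11.34 kg
  K2O: 106.0·0.6792 = 72.00 kg
  Al2O3: 246.0·0.003000 + 8.521·0.6495 = 6.272 kg
  PbO: 70.87·0.9775 = 69.28 kg
LOI: 246.0·0.002100 + 106.0·0.3208 + 8.521·0.3505 + 70.87·0.02250 + 10.27·0.2254 + 16.87·0.001000 = 41.43 kg
Glass = total batch minus LOI = 458.5 − 41.43 = 417.1 kg (= Σ oxide masses)
percent by weight: oxide/glass ×100

Glass mass = 417.1 kg (batch 458.5 − LOI 41.43).
Composition: BaO 1.907%, SiO2 60.00%, ZrO2 2.719%, K2O 17.26%, Al2O3 1.504%, PbO 16.61%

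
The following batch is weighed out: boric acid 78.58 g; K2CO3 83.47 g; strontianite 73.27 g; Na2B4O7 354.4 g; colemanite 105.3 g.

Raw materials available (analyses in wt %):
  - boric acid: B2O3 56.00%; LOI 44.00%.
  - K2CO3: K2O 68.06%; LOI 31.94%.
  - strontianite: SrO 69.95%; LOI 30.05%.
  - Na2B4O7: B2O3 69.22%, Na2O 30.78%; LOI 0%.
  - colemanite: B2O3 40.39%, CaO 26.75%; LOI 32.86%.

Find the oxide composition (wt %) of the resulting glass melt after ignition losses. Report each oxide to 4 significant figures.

Glass mass = 577.2 g (batch 695.0 − LOI 117.9).
Composition: SrO 8.880%, K2O 9.843%, B2O3 57.50%, CaO 4.880%, Na2O 18.90%

The working math holds exact precision in every operation; intermediates are displayed (rounded to four significant digits) between the steps. Exactly one rounding lands on each reported result — derived quantities (glass mass, totals, the yield, LOI, five oxide percentages) are computed starting from the weights at 577.2 g of glass in full precision as set out in either problem or answer.
Per-oxide mass from batch:
  SrO: 73.27·0.6995 = 51.25 g
  K2O: 83.47·0.6806 = 56.81 g
  B2O3: 78.58·0.5600 + 354.4·0.6922 + 105.3·0.4039 = 331.9 g
  CaO: 105.3·0.2675 = 28.17 g
  Na2O: 354.4·0.3078 = 109.1 g
LOI: 78.58·0.4400 + 83.47·0.3194 + 73.27·0.3005 + 105.3·0.3286 = 117.9 g
batch − LOI leaves glass = 695.0 − 117.9 = 577.2 g (= Σ oxide masses)
oxide / glass × 100 gives the wt %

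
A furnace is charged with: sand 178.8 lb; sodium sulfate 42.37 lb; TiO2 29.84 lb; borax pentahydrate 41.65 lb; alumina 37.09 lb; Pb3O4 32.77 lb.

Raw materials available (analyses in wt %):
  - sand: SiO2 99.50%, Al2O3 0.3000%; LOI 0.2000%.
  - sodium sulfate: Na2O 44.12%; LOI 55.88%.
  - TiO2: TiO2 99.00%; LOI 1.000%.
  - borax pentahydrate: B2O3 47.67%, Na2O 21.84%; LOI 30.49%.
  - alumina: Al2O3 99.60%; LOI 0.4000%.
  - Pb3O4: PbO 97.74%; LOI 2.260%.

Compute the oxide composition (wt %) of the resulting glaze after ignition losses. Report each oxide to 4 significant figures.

Each numeric step keeps full float precision in every operation; rounding to four significant digits governs each in-between result as shown — each reported figure is rounded a single time — derived quantities are computed using the weight values for 324.6 lb of glass in full precision (the totals, net glass mass, six oxide percentages, LOI, yield), exactly as printed in the problem or answer text.
What the batch supplies per oxide:
  SiO2: 178.8·0.9950 = 177.9 lb
  B2O3: 41.65·0.4767 = 19.85 lb
  Al2O3: 178.8·0.003000 + 37.09·0.9960 = 37.48 lb
  Na2O: 42.37·0.4412 + 41.65·0.2184 = 27.79 lb
  TiO2: 29.84·0.9900 = 29.54 lb
  PbO: 32.77·0.9774 = 32.03 lb
LOI: 178.8·0.002000 + 42.37·0.5588 + 29.84·0.01000 + 41.65·0.3049 + 37.09·0.004000 + 32.77·0.02260 = 37.92 lb
The glass mass, total less LOI, = 362.5 − 37.92 = 324.6 lb (equal to the oxide-mass sum)
wt % = oxide mass / glass mass × 100

Glass mass = 324.6 lb (batch 362.5 − LOI 37.92).
Composition: SiO2 54.81%, B2O3 6.117%, Al2O3 11.55%, Na2O 8.561%, TiO2 9.101%, PbO 9.867%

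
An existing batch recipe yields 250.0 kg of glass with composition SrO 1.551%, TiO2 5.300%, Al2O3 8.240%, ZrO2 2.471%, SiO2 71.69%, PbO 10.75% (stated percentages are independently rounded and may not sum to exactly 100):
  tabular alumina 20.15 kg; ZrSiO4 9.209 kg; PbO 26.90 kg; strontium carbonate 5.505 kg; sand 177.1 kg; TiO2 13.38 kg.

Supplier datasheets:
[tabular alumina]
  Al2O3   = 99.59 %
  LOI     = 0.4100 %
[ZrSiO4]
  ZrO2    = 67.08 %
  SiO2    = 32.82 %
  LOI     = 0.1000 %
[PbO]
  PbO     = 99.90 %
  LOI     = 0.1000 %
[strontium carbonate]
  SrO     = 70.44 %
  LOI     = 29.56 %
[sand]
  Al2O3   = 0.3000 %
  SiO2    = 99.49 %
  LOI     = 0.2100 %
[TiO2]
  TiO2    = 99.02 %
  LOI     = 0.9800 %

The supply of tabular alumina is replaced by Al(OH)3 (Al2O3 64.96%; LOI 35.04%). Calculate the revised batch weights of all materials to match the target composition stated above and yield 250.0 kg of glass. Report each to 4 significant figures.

Every computation runs at exact precision end to end — in-progress results are shown, with 4-significant-digit rounding, as written. Each reported figure takes exactly one rounding; derived quantities (the totals, the yield, six oxide percentages, LOI, glass mass) are computed from the weighed amounts per 250.0 kg of glass in full float precision, as set out in the problem or answer text.
Per-oxide target masses for 250.0 kg glass:
  SrO: 1.551% × 250.0 = 3.878 kg
  TiO2: 5.300% × 250.0 = 13.25 kg
  Al2O3: 8.240% × 250.0 = 20.60 kg
  ZrO2: 2.471% × 250.0 = 6.178 kg
  SiO2: 71.69% × 250.0 = 179.2 kg
  PbO: 10.75% × 250.0 = 26.88 kg
Sums-versus-targets review using the reported weights, per the basis as stated (every target is met by its sum given rounding of the digits):
  SrO: 5.505·0.7044 = 3.878 kg (target 3.878 kg)
  TiO2: 13.38·0.9902 = 13.25 kg (target 13.25 kg)
  Al2O3: 30.89·0.6496 + 177.1·0.003000 = 20.60 kg (target 20.60 kg)
  ZrO2: 9.209·0.6708 = 6.177 kg (target 6.178 kg)
  SiO2: 9.209·0.3282 + 177.1·0.9949 = 179.2 kg (target 179.2 kg)
  PbO: 26.90·0.9990 = 26.87 kg (target 26.88 kg)
Glass-mass bookkeeping: net batch after ignition = 250.0 kg (summing oxide targets gives 250.0 kg; stated basis 250.0 kg — differing by rounding only).
Adding the batch up: Σ batch = 263.0 kg; LOI removed, Σ of batch·LOI: 12.99 kg; yield, glass over the total, = 95.06%.

Revised batch per 250.0 kg glass:
  Al(OH)3: 30.89 kg
  ZrSiO4: 9.209 kg
  PbO: 26.90 kg
  strontium carbonate: 5.505 kg
  sand: 177.1 kg
  TiO2: 13.38 kg
Total batch = 263.0 kg; LOI loss = 12.99 kg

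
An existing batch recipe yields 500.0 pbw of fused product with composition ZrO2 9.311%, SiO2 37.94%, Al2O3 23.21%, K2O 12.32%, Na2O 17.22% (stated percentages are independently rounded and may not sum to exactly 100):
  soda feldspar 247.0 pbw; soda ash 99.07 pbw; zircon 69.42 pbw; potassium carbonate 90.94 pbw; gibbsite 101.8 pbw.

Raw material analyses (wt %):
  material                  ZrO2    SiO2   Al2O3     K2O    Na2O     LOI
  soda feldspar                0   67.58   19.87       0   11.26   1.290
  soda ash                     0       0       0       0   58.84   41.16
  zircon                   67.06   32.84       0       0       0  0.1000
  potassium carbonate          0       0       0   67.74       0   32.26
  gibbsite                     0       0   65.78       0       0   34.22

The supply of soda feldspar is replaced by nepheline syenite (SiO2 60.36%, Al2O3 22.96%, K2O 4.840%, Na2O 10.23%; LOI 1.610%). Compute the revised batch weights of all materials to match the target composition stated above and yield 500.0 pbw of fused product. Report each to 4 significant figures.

The whole derivation keeps full precision in every operation — mid-chain values are shown rounded to 4 significant figures alongside each step — every reported number is rounded exactly once. The derived quantities are computed starting from the weights per 500.0 pbw of glass at full precision (LOI, the yield, net glass mass, the five compositions, the totals) exactly as shown in question or answer.
Target oxide masses per 500.0 pbw fused product:
  ZrO2: 9.311% × 500.0 = 46.56 pbw
  SiO2: 37.94% × 500.0 = 189.7 pbw
  Al2O3: 23.21% × 500.0 = 116.0 pbw
  K2O: 12.32% × 500.0 = 61.60 pbw
  Na2O: 17.22% × 500.0 = 86.10 pbw
Balance tally, oxide-wise, per the reported batch figures, per the basis as stated (target by target, the sums agree exact up to rounding of places):
  ZrO2: 69.42·0.6706 = 46.55 pbw (target 46.56 pbw)
  SiO2: 276.5·0.6036 + 69.42·0.3284 = 189.7 pbw (target 189.7 pbw)
  Al2O3: 276.5·0.2296 + 79.91·0.6578 = 116.0 pbw (target 116.0 pbw)
  K2O: 276.5·0.04840 + 71.18·0.6774 = 61.60 pbw (target 61.60 pbw)
  Na2O: 276.5·0.1023 + 98.25·0.5884 = 86.10 pbw (target 86.10 pbw)
Glass mass check: batch Σ − ignition loss = 500.0 pbw (the targets, summed, come to 500.0 pbw; stated basis 500.0 pbw — deltas are rounding alone).
Summing the batch: Σ batch = 595.3 pbw; ignition loss, Σ(batch × LOI) = 95.27 pbw; the yield ratio, glass ÷ batch: 84.00%.

Revised batch per 500.0 pbw fused product:
  nepheline syenite: 276.5 pbw
  soda ash: 98.25 pbw
  zircon: 69.42 pbw
  potassium carbonate: 71.18 pbw
  gibbsite: 79.91 pbw
Total batch = 595.3 pbw; LOI loss = 95.27 pbw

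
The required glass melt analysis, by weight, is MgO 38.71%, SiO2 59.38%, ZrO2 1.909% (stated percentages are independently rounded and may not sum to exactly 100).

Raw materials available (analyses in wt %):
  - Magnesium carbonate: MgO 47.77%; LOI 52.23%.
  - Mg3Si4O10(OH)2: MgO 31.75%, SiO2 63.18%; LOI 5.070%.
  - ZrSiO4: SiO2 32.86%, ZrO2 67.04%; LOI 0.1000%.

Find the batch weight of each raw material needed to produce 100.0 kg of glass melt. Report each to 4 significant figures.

Batch per 100.0 kg glass melt:
  Magnesium carbonate: 19.55 kg
  Mg3Si4O10(OH)2: 92.50 kg
  ZrSiO4: 2.848 kg
Total batch = 114.9 kg; LOI loss = 14.90 kg; yield = 87.03%

Each numeric step carries full precision at every stage. Intermediates appear (rounded to 4 significant figures) between the steps — every reported result is rounded only once — derived quantities (three oxide percentages, LOI, yield, glass mass, totals) are carried from the batch weights for 100.0 kg of glass in full precision exactly as shown in the question or the answer.
Oxide-by-oxide targets in 100.0 kg glass melt:
  MgO: 38.71% × 100.0 = 38.71 kg
  SiO2: 59.38% × 100.0 = 59.38 kg
  ZrO2: 1.909% × 100.0 = 1.909 kg
Checking each oxide sum per the reported batch figures, against the basis in use (oxide sums agree with the targets modulo rounding of the values):
  MgO: 19.55·0.4777 + 92.50·0.3175 = 38.71 kg (target 38.71 kg)
  SiO2: 92.50·0.6318 + 2.848·0.3286 = 59.38 kg (target 59.38 kg)
  ZrO2: 2.848·0.6704 = 1.909 kg (target 1.909 kg)
Glass-mass closure: total batch − LOI = 99.99 kg (per-oxide target masses sum to 100.0 kg; with the basis standing at 100.0 kg — any gap is answer rounding).
Total batch = Σ batch = 114.9 kg; loss to ignition Σ batch·LOI = 14.90 kg; yield: glass divided by total = 87.03%.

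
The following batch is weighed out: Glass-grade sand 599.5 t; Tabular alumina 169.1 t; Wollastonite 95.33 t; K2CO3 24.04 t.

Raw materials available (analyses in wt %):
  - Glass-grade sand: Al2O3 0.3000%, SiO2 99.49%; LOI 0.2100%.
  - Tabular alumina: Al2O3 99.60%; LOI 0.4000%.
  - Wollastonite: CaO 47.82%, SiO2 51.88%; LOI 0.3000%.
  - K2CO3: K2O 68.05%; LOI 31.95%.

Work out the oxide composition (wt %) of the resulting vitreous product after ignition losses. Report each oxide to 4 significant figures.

Mid-chain values are shown with 4-significant-digit rounding within the worked lines; the working math runs at full float precision from first step to last — exactly one rounding goes into every reported figure; all derived quantities (the four compositions, yield, the totals, LOI, glass mass) are recomputed starting from the weights per 878.1 t of glass in full precision, as written in either problem or answer.
Mass of each oxide from the mix:
  Al2O3: 599.5·0.003000 + 169.1·0.9960 = 170.2 t
  CaO: 95.33·0.4782 = 45.59 t
  K2O: 24.04·0.6805 = 16.36 t
  SiO2: 599.5·0.9949 + 95.33·0.5188 = 645.9 t
LOI: 599.5·0.002100 + 169.1·0.004000 + 95.33·0.003000 + 24.04·0.3195 = 9.902 t
Net of LOI, the glass mass = 888.0 − 9.902 = 878.1 t (matching Σ of the oxides)
wt %: oxide over glass, times 100

Glass mass = 878.1 t (batch 888.0 − LOI 9.902).
Composition: Al2O3 19.39%, CaO 5.192%, K2O 1.863%, SiO2 73.56%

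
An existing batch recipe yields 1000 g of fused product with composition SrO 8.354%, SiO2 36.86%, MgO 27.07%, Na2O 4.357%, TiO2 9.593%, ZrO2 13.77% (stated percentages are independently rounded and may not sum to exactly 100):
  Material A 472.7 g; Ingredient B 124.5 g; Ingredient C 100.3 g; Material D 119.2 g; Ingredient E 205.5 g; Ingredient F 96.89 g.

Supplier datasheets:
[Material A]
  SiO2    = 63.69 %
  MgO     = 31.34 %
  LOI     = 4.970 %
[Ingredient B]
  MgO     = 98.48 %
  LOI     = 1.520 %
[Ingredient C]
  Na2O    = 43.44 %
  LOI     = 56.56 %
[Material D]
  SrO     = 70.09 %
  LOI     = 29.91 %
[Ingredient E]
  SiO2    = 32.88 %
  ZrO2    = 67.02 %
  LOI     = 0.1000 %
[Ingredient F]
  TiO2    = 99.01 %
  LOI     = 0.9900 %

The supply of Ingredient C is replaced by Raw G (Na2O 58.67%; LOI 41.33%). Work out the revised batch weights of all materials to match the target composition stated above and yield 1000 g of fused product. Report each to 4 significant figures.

Revised batch per 1000 g fused product:
  Material A: 472.7 g
  Ingredient B: 124.5 g
  Raw G: 74.26 g
  Material D: 119.2 g
  Ingredient E: 205.5 g
  Ingredient F: 96.89 g
Total batch = 1093 g; LOI loss = 92.89 g

The working math runs at full precision through the solve — working values are printed (rounded to four significant digits) within the worked lines. Every reported number is rounded exactly once — derived quantities, which include totals, six oxide percentages, ignition loss, the yield, glass mass, are re-derived in full precision, as set out in the problem or the answer, from the weighed amounts on 1000 g of glass.
Per-oxide target masses for 1000 g fused product:
  SrO: 8.354% × 1000 = 83.54 g
  SiO2: 36.86% × 1000 = 368.6 g
  MgO: 27.07% × 1000 = 270.7 g
  Na2O: 4.357% × 1000 = 43.57 g
  TiO2: 9.593% × 1000 = 95.93 g
  ZrO2: 13.77% × 1000 = 137.7 g
Checking each oxide sum working from each reported weight, against the basis in use (sum by sum, the targets are met given rounding of the digits):
  SrO: 119.2·0.7009 = 83.55 g (target 83.54 g)
  SiO2: 472.7·0.6369 + 205.5·0.3288 = 368.6 g (target 368.6 g)
  MgO: 472.7·0.3134 + 124.5·0.9848 = 270.8 g (target 270.7 g)
  Na2O: 74.26·0.5867 = 43.57 g (target 43.57 g)
  TiO2: 96.89·0.9901 = 95.93 g (target 95.93 g)
  ZrO2: 205.5·0.6702 = 137.7 g (target 137.7 g)
Mass balance on the glass: Σ batch − LOI loss = 1000 g (the Σ of target masses is 1000 g; against the stated basis, 1000 g — rounding explains the deltas).
Batch total: Σ batch = 1093 g; LOI removed, Σ of batch·LOI: 92.89 g; as yield: glass ÷ batch → 91.50%.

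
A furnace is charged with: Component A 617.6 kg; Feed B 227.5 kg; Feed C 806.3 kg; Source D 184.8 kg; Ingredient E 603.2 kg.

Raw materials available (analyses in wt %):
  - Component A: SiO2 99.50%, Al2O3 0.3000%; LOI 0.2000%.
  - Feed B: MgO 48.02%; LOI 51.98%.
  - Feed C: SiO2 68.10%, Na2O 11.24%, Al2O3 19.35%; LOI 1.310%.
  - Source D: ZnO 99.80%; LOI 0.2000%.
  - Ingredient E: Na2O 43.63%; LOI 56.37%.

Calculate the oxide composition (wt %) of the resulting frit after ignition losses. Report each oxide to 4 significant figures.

The working math carries exact precision all the way through. Values along the way are shown, with 4-significant-digit rounding, on the page. Each reported number is rounded a single time; all derived quantities (LOI, the totals, five oxide percentages, the yield, glass mass) are rebuilt from the batch weights for 1969 kg of glass at full float precision as given in question or answer.
Oxide-by-oxide delivered mass:
  SiO2: 617.6·0.9950 + 806.3·0.6810 = 1164 kg
  Na2O: 806.3·0.1124 + 603.2·0.4363 = 353.8 kg
  ZnO: 184.8·0.9980 = 184.4 kg
  MgO: 227.5·0.4802 = 109.2 kg
  Al2O3: 617.6·0.003000 + 806.3·0.1935 = 157.9 kg
LOI: 617.6·0.002000 + 227.5·0.5198 + 806.3·0.01310 + 184.8·0.002000 + 603.2·0.5637 = 470.4 kg
Resulting glass, batch − LOI: 2439 − 470.4 = 1969 kg (= the summed oxide contributions)
each oxide over glass, ×100, is wt %

Glass mass = 1969 kg (batch 2439 − LOI 470.4).
Composition: SiO2 59.10%, Na2O 17.97%, ZnO 9.367%, MgO 5.548%, Al2O3 8.018%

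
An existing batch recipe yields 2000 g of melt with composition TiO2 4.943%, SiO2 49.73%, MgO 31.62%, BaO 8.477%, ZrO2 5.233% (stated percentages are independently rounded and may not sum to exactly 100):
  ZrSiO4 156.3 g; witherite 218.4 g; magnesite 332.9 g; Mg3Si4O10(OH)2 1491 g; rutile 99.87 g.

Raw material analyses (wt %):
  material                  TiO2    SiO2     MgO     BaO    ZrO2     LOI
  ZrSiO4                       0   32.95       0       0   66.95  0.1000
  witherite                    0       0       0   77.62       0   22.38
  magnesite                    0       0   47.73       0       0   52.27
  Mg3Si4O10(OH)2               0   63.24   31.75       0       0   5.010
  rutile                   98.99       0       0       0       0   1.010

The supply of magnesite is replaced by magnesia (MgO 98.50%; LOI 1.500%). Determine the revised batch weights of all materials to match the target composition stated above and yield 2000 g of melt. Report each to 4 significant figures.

Working values are printed (rounded to 4 significant figures) across the worked steps; all arithmetic maintains full precision end to end. Each reported value receives exactly one rounding. The derived quantities (glass mass, the totals, LOI, yield, five oxide percentages) are computed at full precision using the weight values per 2000 g of glass exactly as printed in either problem or answer.
Oxide mass targets, per 2000 g melt:
  TiO2: 4.943% × 2000 = 98.86 g
  SiO2: 49.73% × 2000 = 994.6 g
  MgO: 31.62% × 2000 = 632.4 g
  BaO: 8.477% × 2000 = 169.5 g
  ZrO2: 5.233% × 2000 = 104.7 g
Oxide-by-oxide audit on the weights just shown, for the quoted basis mass (sum by sum, the targets are met given rounding of the digits):
  TiO2: 99.87·0.9899 = 98.86 g (target 98.86 g)
  SiO2: 156.3·0.3295 + 1491·0.6324 = 994.4 g (target 994.6 g)
  MgO: 161.3·0.9850 + 1491·0.3175 = 632.3 g (target 632.4 g)
  BaO: 218.4·0.7762 = 169.5 g (target 169.5 g)
  ZrO2: 156.3·0.6695 = 104.6 g (target 104.7 g)
Glass-mass bookkeeping: net batch after ignition = 2000 g (summing oxide targets gives 2000 g; the stated basis being 2000 g — differing by rounding only).
Summing the batch: Σ batch = 2127 g; loss to ignition Σ batch·LOI = 127.2 g; the yield ratio, glass ÷ batch: 94.02%.

Revised batch per 2000 g melt:
  ZrSiO4: 156.3 g
  witherite: 218.4 g
  magnesia: 161.3 g
  Mg3Si4O10(OH)2: 1491 g
  rutile: 99.87 g
Total batch = 2127 g; LOI loss = 127.2 g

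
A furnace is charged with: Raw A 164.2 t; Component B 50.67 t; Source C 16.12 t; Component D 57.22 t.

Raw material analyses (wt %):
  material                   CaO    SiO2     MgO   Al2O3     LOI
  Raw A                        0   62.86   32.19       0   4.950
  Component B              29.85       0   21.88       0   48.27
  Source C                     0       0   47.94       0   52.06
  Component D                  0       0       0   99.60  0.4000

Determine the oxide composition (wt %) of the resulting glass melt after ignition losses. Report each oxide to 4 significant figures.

Each numeric step maintains full precision at all times; mid-chain values appear rounded to 4 significant figures as written — each reported figure is rounded once only. Derived quantities (yield, the four compositions, totals, glass mass, LOI) are computed at exact precision starting from the weights for 247.0 t of glass as they appear in the problem or answer text.
Delivered oxide masses:
  CaO: 50.67·0.2985 = 15.12 t
  SiO2: 164.2·0.6286 = 103.2 t
  MgO: 164.2·0.3219 + 50.67·0.2188 + 16.12·0.4794 = 71.67 t
  Al2O3: 57.22·0.9960 = 56.99 t
LOI: 164.2·0.04950 + 50.67·0.4827 + 16.12·0.5206 + 57.22·0.004000 = 41.21 t
Resulting glass, batch − LOI: 288.2 − 41.21 = 247.0 t (equal to the oxide-mass sum)
each oxide over glass, ×100, is wt %

Glass mass = 247.0 t (batch 288.2 − LOI 41.21).
Composition: CaO 6.123%, SiO2 41.79%, MgO 29.02%, Al2O3 23.07%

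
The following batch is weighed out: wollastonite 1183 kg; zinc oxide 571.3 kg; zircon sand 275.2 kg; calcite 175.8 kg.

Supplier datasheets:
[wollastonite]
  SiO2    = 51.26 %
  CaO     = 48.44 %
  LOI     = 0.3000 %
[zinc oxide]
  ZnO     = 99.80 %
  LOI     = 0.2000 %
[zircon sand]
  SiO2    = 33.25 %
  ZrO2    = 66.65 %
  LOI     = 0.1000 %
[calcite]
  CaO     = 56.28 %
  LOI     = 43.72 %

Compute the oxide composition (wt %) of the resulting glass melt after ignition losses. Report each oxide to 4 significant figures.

Glass mass = 2123 kg (batch 2205 − LOI 81.83).
Composition: SiO2 32.87%, CaO 31.65%, ZrO2 8.638%, ZnO 26.85%

Each numeric step keeps full precision at each step; values along the way are displayed rounded to 4 significant figures; every reported number is rounded once only. Derived quantities, which include glass mass, LOI, four oxide percentages, the yield, the totals, are recomputed in full precision, as set out in either problem or answer, using the weight values for 2123 kg of glass.
What the batch supplies per oxide:
  SiO2: 1183·0.5126 + 275.2·0.3325 = 697.9 kg
  CaO: 1183·0.4844 + 175.8·0.5628 = 672.0 kg
  ZrO2: 275.2·0.6665 = 183.4 kg
  ZnO: 571.3·0.9980 = 570.2 kg
LOI: 1183·0.003000 + 571.3·0.002000 + 275.2·0.001000 + 175.8·0.4372 = 81.83 kg
The glass mass, total less LOI, = 2205 − 81.83 = 2123 kg (equal to the oxide-mass sum)
each wt % is 100 × oxide ÷ glass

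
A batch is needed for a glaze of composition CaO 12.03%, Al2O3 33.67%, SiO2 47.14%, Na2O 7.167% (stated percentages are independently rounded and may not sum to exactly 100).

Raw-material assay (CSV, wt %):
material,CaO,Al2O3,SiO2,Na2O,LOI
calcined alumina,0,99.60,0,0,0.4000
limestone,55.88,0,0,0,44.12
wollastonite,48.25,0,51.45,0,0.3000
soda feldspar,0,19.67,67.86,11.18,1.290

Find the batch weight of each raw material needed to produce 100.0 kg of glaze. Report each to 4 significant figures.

Values along the way are displayed, with 4-significant-figure rounding, when written out. All internal work keeps full float precision in every operation; every reported figure is rounded once only — all derived quantities (yield, ignition loss, four oxide percentages, totals, glass mass) are re-derived in full float precision using the weight values at 100.0 kg of glass, as set out in either problem or answer.
The oxide mass targets at 100.0 kg glaze:
  CaO: 12.03% × 100.0 = 12.03 kg
  Al2O3: 33.67% × 100.0 = 33.67 kg
  SiO2: 47.14% × 100.0 = 47.14 kg
  Na2O: 7.167% × 100.0 = 7.167 kg
Checking each oxide sum from the weights as reported, on the stated basis (delivered sums recover each target within answer rounding):
  CaO: 15.42·0.5588 + 7.071·0.4825 = 12.03 kg (target 12.03 kg)
  Al2O3: 21.15·0.9960 + 64.11·0.1967 = 33.68 kg (target 33.67 kg)
  SiO2: 7.071·0.5145 + 64.11·0.6786 = 47.14 kg (target 47.14 kg)
  Na2O: 64.11·0.1118 = 7.167 kg (target 7.167 kg)
Glass-mass sanity pass: batch Σ − ignition loss = 100.0 kg (summing oxide targets gives 100.0 kg; stated basis 100.0 kg — any gap is answer rounding).
Summing the batch: Σ batch = 107.8 kg; ignition loss, Σ(batch × LOI) = 7.736 kg; yield = glass ÷ total batch = 92.82%.

Batch per 100.0 kg glaze:
  calcined alumina: 21.15 kg
  limestone: 15.42 kg
  wollastonite: 7.071 kg
  soda feldspar: 64.11 kg
Total batch = 107.8 kg; LOI loss = 7.736 kg; yield = 92.82%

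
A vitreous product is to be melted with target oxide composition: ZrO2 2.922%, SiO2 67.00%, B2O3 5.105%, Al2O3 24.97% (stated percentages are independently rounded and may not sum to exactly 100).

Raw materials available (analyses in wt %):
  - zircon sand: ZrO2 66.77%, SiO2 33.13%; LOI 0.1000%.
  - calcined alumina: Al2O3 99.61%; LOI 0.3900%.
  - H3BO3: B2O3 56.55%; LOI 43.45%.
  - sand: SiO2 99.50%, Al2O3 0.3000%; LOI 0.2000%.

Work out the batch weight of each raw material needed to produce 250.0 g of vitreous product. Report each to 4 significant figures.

The working math carries full float precision through the solve — in-progress results appear, with 4-significant-figure rounding, within the worked lines — a single rounding finalizes every reported result — derived quantities are recomputed at full float precision (net glass mass, the four compositions, ignition loss, the yield, totals) from the weighed amounts per 250.0 g of glass as set out in problem or answer.
Target masses of each oxide per 250.0 g vitreous product:
  ZrO2: 2.922% × 250.0 = 7.305 g
  SiO2: 67.00% × 250.0 = 167.5 g
  B2O3: 5.105% × 250.0 = 12.76 g
  Al2O3: 24.97% × 250.0 = 62.42 g
A balance pass over the oxides, given the weights on record, against the basis in use (sums match the target masses given rounding of the digits):
  ZrO2: 10.94·0.6677 = 7.305 g (target 7.305 g)
  SiO2: 10.94·0.3313 + 164.7·0.9950 = 167.5 g (target 167.5 g)
  B2O3: 22.57·0.5655 = 12.76 g (target 12.76 g)
  Al2O3: 62.17·0.9961 + 164.7·0.003000 = 62.42 g (target 62.42 g)
Glass-mass closure: whole batch net of LOI = 250.0 g (summing oxide targets gives 250.0 g; against the stated basis, 250.0 g — deltas are rounding alone).
Batch total: Σ batch = 260.4 g; the LOI term Σ batch·LOI equals 10.39 g; the yield ratio, glass ÷ batch: 96.01%.

Batch per 250.0 g vitreous product:
  zircon sand: 10.94 g
  calcined alumina: 62.17 g
  H3BO3: 22.57 g
  sand: 164.7 g
Total batch = 260.4 g; LOI loss = 10.39 g; yield = 96.01%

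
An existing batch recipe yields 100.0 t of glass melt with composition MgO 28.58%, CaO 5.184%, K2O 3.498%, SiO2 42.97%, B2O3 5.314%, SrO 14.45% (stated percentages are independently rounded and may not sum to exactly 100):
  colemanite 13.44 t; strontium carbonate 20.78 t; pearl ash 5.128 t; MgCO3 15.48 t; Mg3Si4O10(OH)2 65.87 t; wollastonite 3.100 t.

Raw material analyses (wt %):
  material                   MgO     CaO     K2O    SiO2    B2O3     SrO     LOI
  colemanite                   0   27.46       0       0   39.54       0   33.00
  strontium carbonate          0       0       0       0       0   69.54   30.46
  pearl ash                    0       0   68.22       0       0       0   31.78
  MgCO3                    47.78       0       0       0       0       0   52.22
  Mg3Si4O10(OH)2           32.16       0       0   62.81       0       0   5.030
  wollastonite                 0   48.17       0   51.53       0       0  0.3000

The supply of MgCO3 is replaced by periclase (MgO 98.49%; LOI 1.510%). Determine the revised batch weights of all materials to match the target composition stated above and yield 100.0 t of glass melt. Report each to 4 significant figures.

Revised batch per 100.0 t glass melt:
  colemanite: 13.44 t
  strontium carbonate: 20.78 t
  pearl ash: 5.128 t
  periclase: 7.510 t
  Mg3Si4O10(OH)2: 65.87 t
  wollastonite: 3.100 t
Total batch = 115.8 t; LOI loss = 15.83 t

Values along the way appear, rounded to 4 significant figures, in the printout; all internal work maintains full precision at each step; a single rounding produces each reported value; derived quantities are carried at full float precision (LOI, the yield, the totals, glass mass, six oxide percentages) from the batch weights for 100.0 t of glass exactly as printed in the problem or answer text.
Oxide mass targets, per 100.0 t glass melt:
  MgO: 28.58% × 100.0 = 28.58 t
  CaO: 5.184% × 100.0 = 5.184 t
  K2O: 3.498% × 100.0 = 3.498 t
  SiO2: 42.97% × 100.0 = 42.97 t
  B2O3: 5.314% × 100.0 = 5.314 t
  SrO: 14.45% × 100.0 = 14.45 t
Per-oxide balance check with the batch weights as given, under the basis named above (summed amounts equal target values modulo rounding of the values):
  MgO: 7.510·0.9849 + 65.87·0.3216 = 28.58 t (target 28.58 t)
  CaO: 13.44·0.2746 + 3.100·0.4817 = 5.184 t (target 5.184 t)
  K2O: 5.128·0.6822 = 3.498 t (target 3.498 t)
  SiO2: 65.87·0.6281 + 3.100·0.5153 = 42.97 t (target 42.97 t)
  B2O3: 13.44·0.3954 = 5.314 t (target 5.314 t)
  SrO: 20.78·0.6954 = 14.45 t (target 14.45 t)
Mass balance on the glass: the batch minus its LOI: 100.0 t (the Σ of target masses is 100.0 t; basis as stated: 100.0 t — gaps are rounding artifacts).
Whole-batch sum: Σ batch = 115.8 t; ignition loss, Σ(batch × LOI) = 15.83 t; yield, glass over the total, = 86.33%.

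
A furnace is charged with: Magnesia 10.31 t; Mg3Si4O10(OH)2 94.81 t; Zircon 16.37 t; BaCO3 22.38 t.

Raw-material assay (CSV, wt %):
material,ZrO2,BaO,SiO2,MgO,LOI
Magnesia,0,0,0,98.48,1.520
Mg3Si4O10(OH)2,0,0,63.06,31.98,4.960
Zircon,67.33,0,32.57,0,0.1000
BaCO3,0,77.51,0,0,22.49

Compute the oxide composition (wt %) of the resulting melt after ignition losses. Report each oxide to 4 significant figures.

Glass mass = 134.0 t (batch 143.9 − LOI 9.909).
Composition: ZrO2 8.228%, BaO 12.95%, SiO2 48.61%, MgO 30.21%

The working math maintains full precision in every operation — working values are displayed, with 4-significant-digit rounding, when written out; each reported number sees exactly one rounding. Derived quantities, which include LOI, the yield, the totals, four oxide percentages, glass mass, are recomputed in exact precision, as written in question or answer, from the weighed amounts for 134.0 t of glass.
Oxide masses out of the charge:
  ZrO2: 16.37·0.6733 = 11.02 t
  BaO: 22.38·0.7751 = 17.35 t
  SiO2: 94.81·0.6306 + 16.37·0.3257 = 65.12 t
  MgO: 10.31·0.9848 + 94.81·0.3198 = 40.47 t
LOI: 10.31·0.01520 + 94.81·0.04960 + 16.37·0.001000 + 22.38·0.2249 = 9.909 t
batch − LOI leaves glass = 143.9 − 9.909 = 134.0 t (equal to the oxide-mass sum)
each oxide over glass, ×100, is wt %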